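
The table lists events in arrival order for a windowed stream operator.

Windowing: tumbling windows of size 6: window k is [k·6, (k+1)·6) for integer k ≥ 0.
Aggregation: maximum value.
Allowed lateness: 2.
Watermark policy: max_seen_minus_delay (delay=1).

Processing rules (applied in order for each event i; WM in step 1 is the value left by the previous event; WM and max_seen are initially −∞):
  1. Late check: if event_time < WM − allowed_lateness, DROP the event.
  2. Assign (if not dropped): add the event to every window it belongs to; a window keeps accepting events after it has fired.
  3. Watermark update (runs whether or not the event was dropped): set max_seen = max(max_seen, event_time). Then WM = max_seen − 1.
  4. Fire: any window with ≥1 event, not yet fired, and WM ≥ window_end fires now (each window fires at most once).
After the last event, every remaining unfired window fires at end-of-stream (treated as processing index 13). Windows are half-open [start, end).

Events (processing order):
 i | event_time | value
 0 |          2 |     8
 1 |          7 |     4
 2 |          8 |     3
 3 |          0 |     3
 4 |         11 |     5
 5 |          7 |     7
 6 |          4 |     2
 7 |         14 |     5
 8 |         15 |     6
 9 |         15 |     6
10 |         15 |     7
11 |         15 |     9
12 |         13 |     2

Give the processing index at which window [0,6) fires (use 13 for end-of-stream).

1

i=0 t=2 v=8: → [0,6); WM=1
i=1 t=7 v=4: → [6,12); WM=6; [0,6) fires=8
i=2 t=8 v=3: → [6,12); WM=7
i=3 t=0 v=3: DROP (t<7-2); WM=7
i=4 t=11 v=5: → [6,12); WM=10
i=5 t=7 v=7: DROP (t<10-2); WM=10
i=6 t=4 v=2: DROP (t<10-2); WM=10
i=7 t=14 v=5: → [12,18); WM=13; [6,12) fires=5
i=8 t=15 v=6: → [12,18); WM=14
i=9 t=15 v=6: → [12,18); WM=14
i=10 t=15 v=7: → [12,18); WM=14
i=11 t=15 v=9: → [12,18); WM=14
i=12 t=13 v=2: → [12,18); WM=14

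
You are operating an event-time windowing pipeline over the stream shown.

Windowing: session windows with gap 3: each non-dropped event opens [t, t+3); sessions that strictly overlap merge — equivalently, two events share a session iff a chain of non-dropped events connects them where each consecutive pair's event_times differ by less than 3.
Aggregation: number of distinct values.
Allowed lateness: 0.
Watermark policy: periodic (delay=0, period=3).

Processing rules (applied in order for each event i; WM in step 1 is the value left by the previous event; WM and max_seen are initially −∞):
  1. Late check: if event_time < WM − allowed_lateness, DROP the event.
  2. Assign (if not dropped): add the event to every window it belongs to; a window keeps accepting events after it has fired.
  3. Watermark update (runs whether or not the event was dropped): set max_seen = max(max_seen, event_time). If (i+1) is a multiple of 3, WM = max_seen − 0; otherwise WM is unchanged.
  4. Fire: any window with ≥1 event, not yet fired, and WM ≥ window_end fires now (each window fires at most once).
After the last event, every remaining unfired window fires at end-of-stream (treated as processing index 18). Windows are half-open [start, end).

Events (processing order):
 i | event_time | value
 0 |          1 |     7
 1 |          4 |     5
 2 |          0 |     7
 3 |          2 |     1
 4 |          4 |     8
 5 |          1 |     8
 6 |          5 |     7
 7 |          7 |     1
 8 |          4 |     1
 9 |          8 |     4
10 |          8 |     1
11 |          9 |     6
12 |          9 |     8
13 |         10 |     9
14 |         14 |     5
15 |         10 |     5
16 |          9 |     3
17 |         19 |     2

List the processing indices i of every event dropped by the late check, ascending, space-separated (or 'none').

3 5 15 16

i=0 t=1 v=7: → [1,4); WM=−∞
i=1 t=4 v=5: → [4,7); WM=−∞
i=2 t=0 v=7: → [0,4); WM=4
i=3 t=2 v=1: DROP (t<4-0); WM=4
i=4 t=4 v=8: → [4,7); WM=4
i=5 t=1 v=8: DROP (t<4-0); WM=4
i=6 t=5 v=7: → [4,8); WM=4
i=7 t=7 v=1: → [4,10); WM=4
i=8 t=4 v=1: → [4,10); WM=7
i=9 t=8 v=4: → [4,11); WM=7
i=10 t=8 v=1: → [4,11); WM=7
i=11 t=9 v=6: → [4,12); WM=9
i=12 t=9 v=8: → [4,12); WM=9
i=13 t=10 v=9: → [4,13); WM=9
i=14 t=14 v=5: → [14,17); WM=14
i=15 t=10 v=5: DROP (t<14-0); WM=14
i=16 t=9 v=3: DROP (t<14-0); WM=14
i=17 t=19 v=2: → [19,22); WM=19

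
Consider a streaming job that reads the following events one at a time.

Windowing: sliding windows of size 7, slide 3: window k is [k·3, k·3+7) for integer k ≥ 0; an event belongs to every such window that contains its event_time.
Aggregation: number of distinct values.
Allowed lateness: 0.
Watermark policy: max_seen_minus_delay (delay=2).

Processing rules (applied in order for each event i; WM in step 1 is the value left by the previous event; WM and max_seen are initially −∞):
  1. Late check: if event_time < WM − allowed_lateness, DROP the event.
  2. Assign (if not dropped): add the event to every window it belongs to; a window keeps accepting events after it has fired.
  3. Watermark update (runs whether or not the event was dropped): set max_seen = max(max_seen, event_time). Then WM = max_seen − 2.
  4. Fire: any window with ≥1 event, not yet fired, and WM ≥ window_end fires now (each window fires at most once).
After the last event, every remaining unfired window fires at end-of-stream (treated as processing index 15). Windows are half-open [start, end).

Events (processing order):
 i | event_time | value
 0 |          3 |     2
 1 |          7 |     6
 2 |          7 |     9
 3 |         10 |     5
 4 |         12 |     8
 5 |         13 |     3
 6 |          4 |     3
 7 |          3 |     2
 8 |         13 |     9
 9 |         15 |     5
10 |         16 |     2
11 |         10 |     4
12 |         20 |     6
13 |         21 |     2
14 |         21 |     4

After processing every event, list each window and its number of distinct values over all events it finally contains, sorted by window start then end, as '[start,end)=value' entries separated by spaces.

i=0 t=3 v=2: → [3,10),[0,7); WM=1
i=1 t=7 v=6: → [6,13),[3,10); WM=5
i=2 t=7 v=9: → [6,13),[3,10); WM=5
i=3 t=10 v=5: → [9,16),[6,13); WM=8; [0,7) fires=1
i=4 t=12 v=8: → [12,19),[9,16),[6,13); WM=10; [3,10) fires=3
i=5 t=13 v=3: → [12,19),[9,16); WM=11
i=6 t=4 v=3: DROP (t<11-0); WM=11
i=7 t=3 v=2: DROP (t<11-0); WM=11
i=8 t=13 v=9: → [12,19),[9,16); WM=11
i=9 t=15 v=5: → [15,22),[12,19),[9,16); WM=13; [6,13) fires=4
i=10 t=16 v=2: → [15,22),[12,19); WM=14
i=11 t=10 v=4: DROP (t<14-0); WM=14
i=12 t=20 v=6: → [18,25),[15,22); WM=18; [9,16) fires=4
i=13 t=21 v=2: → [21,28),[18,25),[15,22); WM=19; [12,19) fires=5
i=14 t=21 v=4: → [21,28),[18,25),[15,22); WM=19

[0,7)=1 [3,10)=3 [6,13)=4 [9,16)=4 [12,19)=5 [15,22)=4 [18,25)=3 [21,28)=2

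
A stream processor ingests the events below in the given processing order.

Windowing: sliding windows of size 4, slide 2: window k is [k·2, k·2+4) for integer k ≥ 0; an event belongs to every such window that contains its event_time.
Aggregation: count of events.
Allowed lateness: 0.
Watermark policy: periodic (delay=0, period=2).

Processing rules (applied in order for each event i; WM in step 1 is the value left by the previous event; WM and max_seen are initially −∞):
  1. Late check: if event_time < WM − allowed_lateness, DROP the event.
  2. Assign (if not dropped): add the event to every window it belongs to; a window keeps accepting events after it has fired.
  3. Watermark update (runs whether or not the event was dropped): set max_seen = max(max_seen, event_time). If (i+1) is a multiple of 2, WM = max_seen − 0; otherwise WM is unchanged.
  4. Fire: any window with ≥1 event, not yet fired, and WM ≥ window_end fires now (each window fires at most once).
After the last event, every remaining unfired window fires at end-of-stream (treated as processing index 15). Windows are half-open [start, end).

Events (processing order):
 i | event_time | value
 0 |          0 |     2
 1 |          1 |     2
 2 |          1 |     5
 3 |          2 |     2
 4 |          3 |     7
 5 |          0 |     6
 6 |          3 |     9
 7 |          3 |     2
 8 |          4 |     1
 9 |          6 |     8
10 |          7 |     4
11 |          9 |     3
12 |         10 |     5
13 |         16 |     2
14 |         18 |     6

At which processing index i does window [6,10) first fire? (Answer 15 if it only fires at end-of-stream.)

13

i=0 t=0 v=2: → [0,4); WM=−∞
i=1 t=1 v=2: → [0,4); WM=1
i=2 t=1 v=5: → [0,4); WM=1
i=3 t=2 v=2: → [2,6),[0,4); WM=2
i=4 t=3 v=7: → [2,6),[0,4); WM=2
i=5 t=0 v=6: DROP (t<2-0); WM=3
i=6 t=3 v=9: → [2,6),[0,4); WM=3
i=7 t=3 v=2: → [2,6),[0,4); WM=3
i=8 t=4 v=1: → [4,8),[2,6); WM=3
i=9 t=6 v=8: → [6,10),[4,8); WM=6; [0,4) fires=7 [2,6) fires=5
i=10 t=7 v=4: → [6,10),[4,8); WM=6
i=11 t=9 v=3: → [8,12),[6,10); WM=9; [4,8) fires=3
i=12 t=10 v=5: → [10,14),[8,12); WM=9
i=13 t=16 v=2: → [16,20),[14,18); WM=16; [6,10) fires=3 [8,12) fires=2 [10,14) fires=1
i=14 t=18 v=6: → [18,22),[16,20); WM=16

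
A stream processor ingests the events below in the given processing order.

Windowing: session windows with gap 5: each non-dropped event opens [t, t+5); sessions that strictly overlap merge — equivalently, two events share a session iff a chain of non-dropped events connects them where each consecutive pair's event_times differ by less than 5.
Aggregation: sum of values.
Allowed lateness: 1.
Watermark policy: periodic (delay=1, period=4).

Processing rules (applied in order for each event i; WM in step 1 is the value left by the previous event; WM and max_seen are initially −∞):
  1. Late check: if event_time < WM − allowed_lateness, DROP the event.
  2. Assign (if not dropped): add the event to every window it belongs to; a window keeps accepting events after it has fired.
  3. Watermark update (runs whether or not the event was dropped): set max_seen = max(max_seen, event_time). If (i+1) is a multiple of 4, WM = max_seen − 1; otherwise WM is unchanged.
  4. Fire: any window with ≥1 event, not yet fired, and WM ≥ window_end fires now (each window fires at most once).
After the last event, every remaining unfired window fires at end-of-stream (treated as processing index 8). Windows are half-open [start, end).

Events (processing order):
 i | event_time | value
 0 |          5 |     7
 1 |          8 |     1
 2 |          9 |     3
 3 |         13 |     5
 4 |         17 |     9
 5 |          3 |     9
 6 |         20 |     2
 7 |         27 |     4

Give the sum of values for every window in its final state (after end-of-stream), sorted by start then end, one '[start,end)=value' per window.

i=0 t=5 v=7: → [5,10); WM=−∞
i=1 t=8 v=1: → [5,13); WM=−∞
i=2 t=9 v=3: → [5,14); WM=−∞
i=3 t=13 v=5: → [5,18); WM=12
i=4 t=17 v=9: → [5,22); WM=12
i=5 t=3 v=9: DROP (t<12-1); WM=12
i=6 t=20 v=2: → [5,25); WM=12
i=7 t=27 v=4: → [27,32); WM=26

[5,25)=27 [27,32)=4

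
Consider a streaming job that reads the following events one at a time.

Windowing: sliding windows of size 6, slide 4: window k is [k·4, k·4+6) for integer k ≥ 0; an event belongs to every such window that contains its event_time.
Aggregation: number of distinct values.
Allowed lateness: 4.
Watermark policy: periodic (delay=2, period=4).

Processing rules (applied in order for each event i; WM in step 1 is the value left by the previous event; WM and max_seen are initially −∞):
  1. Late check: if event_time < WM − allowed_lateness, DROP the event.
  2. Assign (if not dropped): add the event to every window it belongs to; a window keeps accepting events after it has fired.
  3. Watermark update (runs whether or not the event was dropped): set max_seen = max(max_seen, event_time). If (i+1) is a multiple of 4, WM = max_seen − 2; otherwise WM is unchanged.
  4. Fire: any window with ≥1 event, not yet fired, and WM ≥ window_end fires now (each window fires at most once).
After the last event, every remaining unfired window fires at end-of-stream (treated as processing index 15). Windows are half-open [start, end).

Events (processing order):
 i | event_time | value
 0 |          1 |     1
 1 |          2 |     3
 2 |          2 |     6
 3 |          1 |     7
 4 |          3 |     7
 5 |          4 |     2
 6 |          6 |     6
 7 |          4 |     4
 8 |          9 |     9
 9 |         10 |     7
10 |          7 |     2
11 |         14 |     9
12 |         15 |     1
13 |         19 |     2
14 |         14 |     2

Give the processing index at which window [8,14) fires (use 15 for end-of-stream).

i=0 t=1 v=1: → [0,6); WM=−∞
i=1 t=2 v=3: → [0,6); WM=−∞
i=2 t=2 v=6: → [0,6); WM=−∞
i=3 t=1 v=7: → [0,6); WM=0
i=4 t=3 v=7: → [0,6); WM=0
i=5 t=4 v=2: → [4,10),[0,6); WM=0
i=6 t=6 v=6: → [4,10); WM=0
i=7 t=4 v=4: → [4,10),[0,6); WM=4
i=8 t=9 v=9: → [8,14),[4,10); WM=4
i=9 t=10 v=7: → [8,14); WM=4
i=10 t=7 v=2: → [4,10); WM=4
i=11 t=14 v=9: → [12,18); WM=12; [0,6) fires=6 [4,10) fires=4
i=12 t=15 v=1: → [12,18); WM=12
i=13 t=19 v=2: → [16,22); WM=12
i=14 t=14 v=2: → [12,18); WM=12

15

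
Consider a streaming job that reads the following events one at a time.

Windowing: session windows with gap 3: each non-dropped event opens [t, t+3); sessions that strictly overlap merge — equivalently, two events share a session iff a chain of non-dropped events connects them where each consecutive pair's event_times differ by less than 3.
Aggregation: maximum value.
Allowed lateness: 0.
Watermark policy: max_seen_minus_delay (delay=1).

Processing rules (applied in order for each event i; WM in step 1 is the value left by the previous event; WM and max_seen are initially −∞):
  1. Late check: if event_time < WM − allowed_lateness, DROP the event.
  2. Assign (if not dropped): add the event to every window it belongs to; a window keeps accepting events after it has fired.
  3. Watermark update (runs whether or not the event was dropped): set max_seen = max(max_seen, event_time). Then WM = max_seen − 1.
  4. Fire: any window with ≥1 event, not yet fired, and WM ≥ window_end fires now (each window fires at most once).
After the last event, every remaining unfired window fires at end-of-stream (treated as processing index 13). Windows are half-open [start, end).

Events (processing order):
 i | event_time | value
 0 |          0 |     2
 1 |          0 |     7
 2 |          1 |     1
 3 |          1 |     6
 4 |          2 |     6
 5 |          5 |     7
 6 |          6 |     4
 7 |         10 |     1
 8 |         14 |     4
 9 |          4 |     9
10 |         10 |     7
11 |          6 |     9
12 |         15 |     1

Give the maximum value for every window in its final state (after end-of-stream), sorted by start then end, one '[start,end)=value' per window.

i=0 t=0 v=2: → [0,3); WM=-1
i=1 t=0 v=7: → [0,3); WM=-1
i=2 t=1 v=1: → [0,4); WM=0
i=3 t=1 v=6: → [0,4); WM=0
i=4 t=2 v=6: → [0,5); WM=1
i=5 t=5 v=7: → [5,8); WM=4
i=6 t=6 v=4: → [5,9); WM=5
i=7 t=10 v=1: → [10,13); WM=9
i=8 t=14 v=4: → [14,17); WM=13
i=9 t=4 v=9: DROP (t<13-0); WM=13
i=10 t=10 v=7: DROP (t<13-0); WM=13
i=11 t=6 v=9: DROP (t<13-0); WM=13
i=12 t=15 v=1: → [14,18); WM=14

[0,5)=7 [5,9)=7 [10,13)=1 [14,18)=4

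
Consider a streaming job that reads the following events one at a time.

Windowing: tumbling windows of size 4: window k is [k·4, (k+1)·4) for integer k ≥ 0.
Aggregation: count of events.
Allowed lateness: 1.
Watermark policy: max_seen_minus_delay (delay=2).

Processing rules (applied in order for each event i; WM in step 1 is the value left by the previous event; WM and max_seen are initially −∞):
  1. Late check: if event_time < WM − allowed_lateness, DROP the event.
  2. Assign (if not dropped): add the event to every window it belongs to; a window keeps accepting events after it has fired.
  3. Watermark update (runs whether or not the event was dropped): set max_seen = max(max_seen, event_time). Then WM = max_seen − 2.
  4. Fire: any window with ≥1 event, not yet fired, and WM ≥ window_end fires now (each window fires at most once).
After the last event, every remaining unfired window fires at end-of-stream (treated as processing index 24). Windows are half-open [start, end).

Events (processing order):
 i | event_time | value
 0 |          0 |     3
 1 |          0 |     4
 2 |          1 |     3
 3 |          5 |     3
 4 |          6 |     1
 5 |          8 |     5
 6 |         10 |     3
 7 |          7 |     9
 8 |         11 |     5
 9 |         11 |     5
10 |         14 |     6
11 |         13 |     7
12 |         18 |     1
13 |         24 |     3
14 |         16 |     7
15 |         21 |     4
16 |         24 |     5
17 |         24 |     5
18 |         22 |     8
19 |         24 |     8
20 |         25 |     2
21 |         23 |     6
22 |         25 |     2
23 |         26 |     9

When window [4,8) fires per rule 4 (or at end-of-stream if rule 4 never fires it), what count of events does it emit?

2

i=0 t=0 v=3: → [0,4); WM=-2
i=1 t=0 v=4: → [0,4); WM=-2
i=2 t=1 v=3: → [0,4); WM=-1
i=3 t=5 v=3: → [4,8); WM=3
i=4 t=6 v=1: → [4,8); WM=4; [0,4) fires=3
i=5 t=8 v=5: → [8,12); WM=6
i=6 t=10 v=3: → [8,12); WM=8; [4,8) fires=2
i=7 t=7 v=9: → [4,8); WM=8
i=8 t=11 v=5: → [8,12); WM=9
i=9 t=11 v=5: → [8,12); WM=9
i=10 t=14 v=6: → [12,16); WM=12; [8,12) fires=4
i=11 t=13 v=7: → [12,16); WM=12
i=12 t=18 v=1: → [16,20); WM=16; [12,16) fires=2
i=13 t=24 v=3: → [24,28); WM=22; [16,20) fires=1
i=14 t=16 v=7: DROP (t<22-1); WM=22
i=15 t=21 v=4: → [20,24); WM=22
i=16 t=24 v=5: → [24,28); WM=22
i=17 t=24 v=5: → [24,28); WM=22
i=18 t=22 v=8: → [20,24); WM=22
i=19 t=24 v=8: → [24,28); WM=22
i=20 t=25 v=2: → [24,28); WM=23
i=21 t=23 v=6: → [20,24); WM=23
i=22 t=25 v=2: → [24,28); WM=23
i=23 t=26 v=9: → [24,28); WM=24; [20,24) fires=3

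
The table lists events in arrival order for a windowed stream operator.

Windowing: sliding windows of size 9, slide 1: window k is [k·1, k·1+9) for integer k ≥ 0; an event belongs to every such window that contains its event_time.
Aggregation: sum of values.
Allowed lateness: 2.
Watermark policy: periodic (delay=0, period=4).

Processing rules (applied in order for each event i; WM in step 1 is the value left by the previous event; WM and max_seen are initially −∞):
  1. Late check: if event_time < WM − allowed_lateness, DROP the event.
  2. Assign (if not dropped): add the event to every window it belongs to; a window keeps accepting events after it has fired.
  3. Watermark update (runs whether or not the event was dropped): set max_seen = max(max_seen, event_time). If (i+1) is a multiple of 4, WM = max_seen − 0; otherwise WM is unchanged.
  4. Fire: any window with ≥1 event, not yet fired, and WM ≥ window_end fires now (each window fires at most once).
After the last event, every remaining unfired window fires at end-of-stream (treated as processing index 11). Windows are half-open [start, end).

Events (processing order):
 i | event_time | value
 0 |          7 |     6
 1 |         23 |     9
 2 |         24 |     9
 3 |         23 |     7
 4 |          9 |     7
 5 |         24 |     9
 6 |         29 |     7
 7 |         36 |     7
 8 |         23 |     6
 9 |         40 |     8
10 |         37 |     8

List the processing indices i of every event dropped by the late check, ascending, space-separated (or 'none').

4 8

i=0 t=7 v=6: → [7,16),[6,15),[5,14),[4,13),[3,12),[2,11),[1,10),[0,9); WM=−∞
i=1 t=23 v=9: → [23,32),[22,31),[21,30),[20,29),[19,28),[18,27),[17,26),[16,25),[15,24); WM=−∞
i=2 t=24 v=9: → [24,33),[23,32),[22,31),[21,30),[20,29),[19,28),[18,27),[17,26),[16,25); WM=−∞
i=3 t=23 v=7: → [23,32),[22,31),[21,30),[20,29),[19,28),[18,27),[17,26),[16,25),[15,24); WM=24; [0,9) fires=6 [1,10) fires=6 [2,11) fires=6 [3,12) fires=6 [4,13) fires=6 [5,14) fires=6 [6,15) fires=6 [7,16) fires=6 [15,24) fires=16
i=4 t=9 v=7: DROP (t<24-2); WM=24
i=5 t=24 v=9: → [24,33),[23,32),[22,31),[21,30),[20,29),[19,28),[18,27),[17,26),[16,25); WM=24
i=6 t=29 v=7: → [29,38),[28,37),[27,36),[26,35),[25,34),[24,33),[23,32),[22,31),[21,30); WM=24
i=7 t=36 v=7: → [36,45),[35,44),[34,43),[33,42),[32,41),[31,40),[30,39),[29,38),[28,37); WM=36; [16,25) fires=34 [17,26) fires=34 [18,27) fires=34 [19,28) fires=34 [20,29) fires=34 [21,30) fires=41 [22,31) fires=41 [23,32) fires=41 [24,33) fires=25 [25,34) fires=7 [26,35) fires=7 [27,36) fires=7
i=8 t=23 v=6: DROP (t<36-2); WM=36
i=9 t=40 v=8: → [40,49),[39,48),[38,47),[37,46),[36,45),[35,44),[34,43),[33,42),[32,41); WM=36
i=10 t=37 v=8: → [37,46),[36,45),[35,44),[34,43),[33,42),[32,41),[31,40),[30,39),[29,38); WM=36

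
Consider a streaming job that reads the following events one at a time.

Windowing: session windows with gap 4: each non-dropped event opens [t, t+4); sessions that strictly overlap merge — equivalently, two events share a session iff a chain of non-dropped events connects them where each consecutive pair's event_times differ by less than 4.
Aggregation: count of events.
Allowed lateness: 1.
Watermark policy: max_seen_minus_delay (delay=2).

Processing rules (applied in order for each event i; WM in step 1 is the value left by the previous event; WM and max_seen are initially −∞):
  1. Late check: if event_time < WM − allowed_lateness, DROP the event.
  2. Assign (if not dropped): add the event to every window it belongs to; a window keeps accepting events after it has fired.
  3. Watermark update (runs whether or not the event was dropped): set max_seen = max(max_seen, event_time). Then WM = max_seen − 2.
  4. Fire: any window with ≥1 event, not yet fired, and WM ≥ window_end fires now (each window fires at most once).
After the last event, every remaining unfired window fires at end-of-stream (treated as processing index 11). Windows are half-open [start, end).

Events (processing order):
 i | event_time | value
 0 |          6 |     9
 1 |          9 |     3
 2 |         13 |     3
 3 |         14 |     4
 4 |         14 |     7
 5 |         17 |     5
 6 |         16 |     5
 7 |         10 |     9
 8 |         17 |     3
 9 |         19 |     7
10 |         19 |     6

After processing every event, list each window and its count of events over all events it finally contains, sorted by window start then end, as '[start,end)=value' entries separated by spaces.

i=0 t=6 v=9: → [6,10); WM=4
i=1 t=9 v=3: → [6,13); WM=7
i=2 t=13 v=3: → [13,17); WM=11
i=3 t=14 v=4: → [13,18); WM=12
i=4 t=14 v=7: → [13,18); WM=12
i=5 t=17 v=5: → [13,21); WM=15
i=6 t=16 v=5: → [13,21); WM=15
i=7 t=10 v=9: DROP (t<15-1); WM=15
i=8 t=17 v=3: → [13,21); WM=15
i=9 t=19 v=7: → [13,23); WM=17
i=10 t=19 v=6: → [13,23); WM=17

[6,13)=2 [13,23)=8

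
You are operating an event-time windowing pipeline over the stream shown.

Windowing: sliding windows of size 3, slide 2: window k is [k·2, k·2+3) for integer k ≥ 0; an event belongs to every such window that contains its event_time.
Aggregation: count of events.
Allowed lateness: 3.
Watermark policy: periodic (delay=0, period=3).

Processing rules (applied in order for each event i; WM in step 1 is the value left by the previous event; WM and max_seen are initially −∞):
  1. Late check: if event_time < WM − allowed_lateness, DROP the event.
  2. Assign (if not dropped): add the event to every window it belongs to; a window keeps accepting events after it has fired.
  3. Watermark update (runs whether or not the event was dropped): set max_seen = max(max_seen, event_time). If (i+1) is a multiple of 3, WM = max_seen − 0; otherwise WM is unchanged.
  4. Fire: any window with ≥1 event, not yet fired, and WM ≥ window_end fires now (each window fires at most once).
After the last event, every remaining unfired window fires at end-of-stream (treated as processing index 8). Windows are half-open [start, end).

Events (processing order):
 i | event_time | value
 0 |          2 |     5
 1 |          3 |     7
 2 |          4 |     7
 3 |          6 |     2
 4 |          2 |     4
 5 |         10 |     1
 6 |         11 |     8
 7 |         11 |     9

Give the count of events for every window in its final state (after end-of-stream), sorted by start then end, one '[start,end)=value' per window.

i=0 t=2 v=5: → [2,5),[0,3); WM=−∞
i=1 t=3 v=7: → [2,5); WM=−∞
i=2 t=4 v=7: → [4,7),[2,5); WM=4; [0,3) fires=1
i=3 t=6 v=2: → [6,9),[4,7); WM=4
i=4 t=2 v=4: → [2,5),[0,3); WM=4
i=5 t=10 v=1: → [10,13),[8,11); WM=10; [2,5) fires=4 [4,7) fires=2 [6,9) fires=1
i=6 t=11 v=8: → [10,13); WM=10
i=7 t=11 v=9: → [10,13); WM=10

[0,3)=2 [2,5)=4 [4,7)=2 [6,9)=1 [8,11)=1 [10,13)=3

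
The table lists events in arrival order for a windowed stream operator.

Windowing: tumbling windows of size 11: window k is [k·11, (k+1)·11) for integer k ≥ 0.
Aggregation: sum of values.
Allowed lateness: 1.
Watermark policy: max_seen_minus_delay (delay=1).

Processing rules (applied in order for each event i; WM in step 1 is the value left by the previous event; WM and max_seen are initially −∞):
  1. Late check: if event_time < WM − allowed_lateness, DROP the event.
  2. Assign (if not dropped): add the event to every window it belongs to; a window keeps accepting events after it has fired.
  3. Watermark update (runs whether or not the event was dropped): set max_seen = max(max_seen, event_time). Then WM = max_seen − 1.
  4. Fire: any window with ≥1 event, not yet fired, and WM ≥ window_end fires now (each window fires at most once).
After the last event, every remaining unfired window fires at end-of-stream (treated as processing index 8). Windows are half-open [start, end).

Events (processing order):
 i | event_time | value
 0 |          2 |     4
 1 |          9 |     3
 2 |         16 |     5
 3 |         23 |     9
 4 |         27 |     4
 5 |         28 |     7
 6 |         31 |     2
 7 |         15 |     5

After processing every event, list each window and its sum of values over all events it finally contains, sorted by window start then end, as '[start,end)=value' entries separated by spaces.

[0,11)=7 [11,22)=5 [22,33)=22

i=0 t=2 v=4: → [0,11); WM=1
i=1 t=9 v=3: → [0,11); WM=8
i=2 t=16 v=5: → [11,22); WM=15; [0,11) fires=7
i=3 t=23 v=9: → [22,33); WM=22; [11,22) fires=5
i=4 t=27 v=4: → [22,33); WM=26
i=5 t=28 v=7: → [22,33); WM=27
i=6 t=31 v=2: → [22,33); WM=30
i=7 t=15 v=5: DROP (t<30-1); WM=30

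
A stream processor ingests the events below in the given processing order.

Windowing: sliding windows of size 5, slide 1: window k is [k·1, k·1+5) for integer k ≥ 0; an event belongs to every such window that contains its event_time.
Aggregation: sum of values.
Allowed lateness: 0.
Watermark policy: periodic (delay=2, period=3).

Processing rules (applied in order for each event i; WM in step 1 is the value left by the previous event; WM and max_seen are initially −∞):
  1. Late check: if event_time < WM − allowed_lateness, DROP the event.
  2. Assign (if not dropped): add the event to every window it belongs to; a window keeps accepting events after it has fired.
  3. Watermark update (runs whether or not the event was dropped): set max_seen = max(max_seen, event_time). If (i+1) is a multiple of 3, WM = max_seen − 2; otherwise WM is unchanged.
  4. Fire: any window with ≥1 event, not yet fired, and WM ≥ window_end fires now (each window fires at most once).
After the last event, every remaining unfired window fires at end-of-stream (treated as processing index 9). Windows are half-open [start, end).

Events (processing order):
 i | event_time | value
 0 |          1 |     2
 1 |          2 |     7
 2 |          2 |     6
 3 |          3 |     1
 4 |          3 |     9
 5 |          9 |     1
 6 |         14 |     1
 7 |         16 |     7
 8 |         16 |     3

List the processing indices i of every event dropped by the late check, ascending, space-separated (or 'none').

i=0 t=1 v=2: → [1,6),[0,5); WM=−∞
i=1 t=2 v=7: → [2,7),[1,6),[0,5); WM=−∞
i=2 t=2 v=6: → [2,7),[1,6),[0,5); WM=0
i=3 t=3 v=1: → [3,8),[2,7),[1,6),[0,5); WM=0
i=4 t=3 v=9: → [3,8),[2,7),[1,6),[0,5); WM=0
i=5 t=9 v=1: → [9,14),[8,13),[7,12),[6,11),[5,10); WM=7; [0,5) fires=25 [1,6) fires=25 [2,7) fires=23
i=6 t=14 v=1: → [14,19),[13,18),[12,17),[11,16),[10,15); WM=7
i=7 t=16 v=7: → [16,21),[15,20),[14,19),[13,18),[12,17); WM=7
i=8 t=16 v=3: → [16,21),[15,20),[14,19),[13,18),[12,17); WM=14; [3,8) fires=10 [5,10) fires=1 [6,11) fires=1 [7,12) fires=1 [8,13) fires=1 [9,14) fires=1

none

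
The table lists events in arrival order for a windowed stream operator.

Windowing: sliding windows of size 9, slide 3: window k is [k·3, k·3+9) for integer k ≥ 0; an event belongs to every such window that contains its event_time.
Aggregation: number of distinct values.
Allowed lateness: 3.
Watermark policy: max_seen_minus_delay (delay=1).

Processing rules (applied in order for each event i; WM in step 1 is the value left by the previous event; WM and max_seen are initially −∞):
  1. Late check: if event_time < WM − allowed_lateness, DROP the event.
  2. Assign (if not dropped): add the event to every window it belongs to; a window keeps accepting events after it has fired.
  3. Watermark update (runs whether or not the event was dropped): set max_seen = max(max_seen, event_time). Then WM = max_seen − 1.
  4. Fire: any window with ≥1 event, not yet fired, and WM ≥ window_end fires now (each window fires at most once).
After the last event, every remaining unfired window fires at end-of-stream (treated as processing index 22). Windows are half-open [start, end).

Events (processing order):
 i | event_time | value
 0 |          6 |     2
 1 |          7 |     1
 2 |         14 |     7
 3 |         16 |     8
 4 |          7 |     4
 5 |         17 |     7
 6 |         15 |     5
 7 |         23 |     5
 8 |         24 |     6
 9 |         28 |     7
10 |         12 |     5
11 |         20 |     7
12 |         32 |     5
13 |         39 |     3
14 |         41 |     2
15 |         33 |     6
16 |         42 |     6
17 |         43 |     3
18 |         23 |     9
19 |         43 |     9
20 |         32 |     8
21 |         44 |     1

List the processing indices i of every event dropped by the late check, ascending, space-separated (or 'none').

i=0 t=6 v=2: → [6,15),[3,12),[0,9); WM=5
i=1 t=7 v=1: → [6,15),[3,12),[0,9); WM=6
i=2 t=14 v=7: → [12,21),[9,18),[6,15); WM=13; [0,9) fires=2 [3,12) fires=2
i=3 t=16 v=8: → [15,24),[12,21),[9,18); WM=15; [6,15) fires=3
i=4 t=7 v=4: DROP (t<15-3); WM=15
i=5 t=17 v=7: → [15,24),[12,21),[9,18); WM=16
i=6 t=15 v=5: → [15,24),[12,21),[9,18); WM=16
i=7 t=23 v=5: → [21,30),[18,27),[15,24); WM=22; [9,18) fires=3 [12,21) fires=3
i=8 t=24 v=6: → [24,33),[21,30),[18,27); WM=23
i=9 t=28 v=7: → [27,36),[24,33),[21,30); WM=27; [15,24) fires=3 [18,27) fires=2
i=10 t=12 v=5: DROP (t<27-3); WM=27
i=11 t=20 v=7: DROP (t<27-3); WM=27
i=12 t=32 v=5: → [30,39),[27,36),[24,33); WM=31; [21,30) fires=3
i=13 t=39 v=3: → [39,48),[36,45),[33,42); WM=38; [24,33) fires=3 [27,36) fires=2
i=14 t=41 v=2: → [39,48),[36,45),[33,42); WM=40; [30,39) fires=1
i=15 t=33 v=6: DROP (t<40-3); WM=40
i=16 t=42 v=6: → [42,51),[39,48),[36,45); WM=41
i=17 t=43 v=3: → [42,51),[39,48),[36,45); WM=42; [33,42) fires=2
i=18 t=23 v=9: DROP (t<42-3); WM=42
i=19 t=43 v=9: → [42,51),[39,48),[36,45); WM=42
i=20 t=32 v=8: DROP (t<42-3); WM=42
i=21 t=44 v=1: → [42,51),[39,48),[36,45); WM=43

4 10 11 15 18 20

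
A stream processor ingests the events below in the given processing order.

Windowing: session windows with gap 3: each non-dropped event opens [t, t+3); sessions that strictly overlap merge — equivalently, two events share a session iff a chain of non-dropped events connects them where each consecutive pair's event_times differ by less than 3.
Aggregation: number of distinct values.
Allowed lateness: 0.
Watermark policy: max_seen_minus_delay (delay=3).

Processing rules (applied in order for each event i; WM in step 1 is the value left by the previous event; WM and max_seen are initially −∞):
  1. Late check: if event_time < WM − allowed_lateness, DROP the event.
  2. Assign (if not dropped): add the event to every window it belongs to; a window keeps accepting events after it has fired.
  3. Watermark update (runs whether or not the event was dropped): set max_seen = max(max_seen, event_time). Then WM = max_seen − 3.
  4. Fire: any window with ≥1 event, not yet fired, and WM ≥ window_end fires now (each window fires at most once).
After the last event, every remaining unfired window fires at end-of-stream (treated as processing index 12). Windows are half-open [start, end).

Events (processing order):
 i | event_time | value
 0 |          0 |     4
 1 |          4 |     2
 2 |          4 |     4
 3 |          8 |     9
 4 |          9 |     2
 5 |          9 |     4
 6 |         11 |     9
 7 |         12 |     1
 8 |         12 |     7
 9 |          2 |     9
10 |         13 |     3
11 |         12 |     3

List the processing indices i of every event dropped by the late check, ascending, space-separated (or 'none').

9

i=0 t=0 v=4: → [0,3); WM=-3
i=1 t=4 v=2: → [4,7); WM=1
i=2 t=4 v=4: → [4,7); WM=1
i=3 t=8 v=9: → [8,11); WM=5
i=4 t=9 v=2: → [8,12); WM=6
i=5 t=9 v=4: → [8,12); WM=6
i=6 t=11 v=9: → [8,14); WM=8
i=7 t=12 v=1: → [8,15); WM=9
i=8 t=12 v=7: → [8,15); WM=9
i=9 t=2 v=9: DROP (t<9-0); WM=9
i=10 t=13 v=3: → [8,16); WM=10
i=11 t=12 v=3: → [8,16); WM=10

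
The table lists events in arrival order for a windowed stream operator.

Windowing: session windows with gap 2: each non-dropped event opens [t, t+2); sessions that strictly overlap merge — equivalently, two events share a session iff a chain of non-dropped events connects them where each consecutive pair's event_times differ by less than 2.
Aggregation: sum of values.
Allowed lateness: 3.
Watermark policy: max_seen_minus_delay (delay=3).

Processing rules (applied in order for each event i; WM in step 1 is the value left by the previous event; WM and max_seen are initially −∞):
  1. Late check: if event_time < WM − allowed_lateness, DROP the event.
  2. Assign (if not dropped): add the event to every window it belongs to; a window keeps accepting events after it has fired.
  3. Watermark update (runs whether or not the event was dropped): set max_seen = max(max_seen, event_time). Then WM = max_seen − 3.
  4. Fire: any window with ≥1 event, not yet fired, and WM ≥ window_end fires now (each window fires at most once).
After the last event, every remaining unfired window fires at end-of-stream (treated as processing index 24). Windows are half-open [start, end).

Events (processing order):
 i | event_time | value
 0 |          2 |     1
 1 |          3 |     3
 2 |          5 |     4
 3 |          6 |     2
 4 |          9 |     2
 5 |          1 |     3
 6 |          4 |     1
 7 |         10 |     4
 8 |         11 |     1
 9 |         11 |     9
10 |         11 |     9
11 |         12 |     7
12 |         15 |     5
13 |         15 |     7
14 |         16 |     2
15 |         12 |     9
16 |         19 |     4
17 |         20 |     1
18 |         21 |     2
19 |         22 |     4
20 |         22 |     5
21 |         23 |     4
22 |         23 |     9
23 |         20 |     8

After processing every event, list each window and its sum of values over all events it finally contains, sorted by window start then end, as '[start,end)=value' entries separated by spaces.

i=0 t=2 v=1: → [2,4); WM=-1
i=1 t=3 v=3: → [2,5); WM=0
i=2 t=5 v=4: → [5,7); WM=2
i=3 t=6 v=2: → [5,8); WM=3
i=4 t=9 v=2: → [9,11); WM=6
i=5 t=1 v=3: DROP (t<6-3); WM=6
i=6 t=4 v=1: → [2,8); WM=6
i=7 t=10 v=4: → [9,12); WM=7
i=8 t=11 v=1: → [9,13); WM=8
i=9 t=11 v=9: → [9,13); WM=8
i=10 t=11 v=9: → [9,13); WM=8
i=11 t=12 v=7: → [9,14); WM=9
i=12 t=15 v=5: → [15,17); WM=12
i=13 t=15 v=7: → [15,17); WM=12
i=14 t=16 v=2: → [15,18); WM=13
i=15 t=12 v=9: → [9,14); WM=13
i=16 t=19 v=4: → [19,21); WM=16
i=17 t=20 v=1: → [19,22); WM=17
i=18 t=21 v=2: → [19,23); WM=18
i=19 t=22 v=4: → [19,24); WM=19
i=20 t=22 v=5: → [19,24); WM=19
i=21 t=23 v=4: → [19,25); WM=20
i=22 t=23 v=9: → [19,25); WM=20
i=23 t=20 v=8: → [19,25); WM=20

[2,8)=11 [9,14)=41 [15,18)=14 [19,25)=37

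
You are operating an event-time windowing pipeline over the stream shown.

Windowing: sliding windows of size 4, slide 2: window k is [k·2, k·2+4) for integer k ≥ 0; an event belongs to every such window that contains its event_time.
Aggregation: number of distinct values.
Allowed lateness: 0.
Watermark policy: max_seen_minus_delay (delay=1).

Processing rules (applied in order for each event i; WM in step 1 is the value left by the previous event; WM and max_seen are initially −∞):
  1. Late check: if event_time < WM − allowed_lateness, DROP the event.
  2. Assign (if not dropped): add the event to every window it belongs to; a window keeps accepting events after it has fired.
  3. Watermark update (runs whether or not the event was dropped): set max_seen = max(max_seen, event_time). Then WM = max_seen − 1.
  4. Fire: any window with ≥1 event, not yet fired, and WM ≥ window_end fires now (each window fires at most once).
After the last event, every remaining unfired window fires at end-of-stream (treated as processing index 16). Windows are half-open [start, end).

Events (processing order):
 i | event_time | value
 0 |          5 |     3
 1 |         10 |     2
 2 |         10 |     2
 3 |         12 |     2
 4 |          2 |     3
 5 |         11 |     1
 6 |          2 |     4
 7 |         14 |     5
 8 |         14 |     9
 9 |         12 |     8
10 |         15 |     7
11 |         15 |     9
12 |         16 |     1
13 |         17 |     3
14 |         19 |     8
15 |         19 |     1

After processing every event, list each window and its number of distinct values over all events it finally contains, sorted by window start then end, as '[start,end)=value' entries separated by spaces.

i=0 t=5 v=3: → [4,8),[2,6); WM=4
i=1 t=10 v=2: → [10,14),[8,12); WM=9; [2,6) fires=1 [4,8) fires=1
i=2 t=10 v=2: → [10,14),[8,12); WM=9
i=3 t=12 v=2: → [12,16),[10,14); WM=11
i=4 t=2 v=3: DROP (t<11-0); WM=11
i=5 t=11 v=1: → [10,14),[8,12); WM=11
i=6 t=2 v=4: DROP (t<11-0); WM=11
i=7 t=14 v=5: → [14,18),[12,16); WM=13; [8,12) fires=2
i=8 t=14 v=9: → [14,18),[12,16); WM=13
i=9 t=12 v=8: DROP (t<13-0); WM=13
i=10 t=15 v=7: → [14,18),[12,16); WM=14; [10,14) fires=2
i=11 t=15 v=9: → [14,18),[12,16); WM=14
i=12 t=16 v=1: → [16,20),[14,18); WM=15
i=13 t=17 v=3: → [16,20),[14,18); WM=16; [12,16) fires=4
i=14 t=19 v=8: → [18,22),[16,20); WM=18; [14,18) fires=5
i=15 t=19 v=1: → [18,22),[16,20); WM=18

[2,6)=1 [4,8)=1 [8,12)=2 [10,14)=2 [12,16)=4 [14,18)=5 [16,20)=3 [18,22)=2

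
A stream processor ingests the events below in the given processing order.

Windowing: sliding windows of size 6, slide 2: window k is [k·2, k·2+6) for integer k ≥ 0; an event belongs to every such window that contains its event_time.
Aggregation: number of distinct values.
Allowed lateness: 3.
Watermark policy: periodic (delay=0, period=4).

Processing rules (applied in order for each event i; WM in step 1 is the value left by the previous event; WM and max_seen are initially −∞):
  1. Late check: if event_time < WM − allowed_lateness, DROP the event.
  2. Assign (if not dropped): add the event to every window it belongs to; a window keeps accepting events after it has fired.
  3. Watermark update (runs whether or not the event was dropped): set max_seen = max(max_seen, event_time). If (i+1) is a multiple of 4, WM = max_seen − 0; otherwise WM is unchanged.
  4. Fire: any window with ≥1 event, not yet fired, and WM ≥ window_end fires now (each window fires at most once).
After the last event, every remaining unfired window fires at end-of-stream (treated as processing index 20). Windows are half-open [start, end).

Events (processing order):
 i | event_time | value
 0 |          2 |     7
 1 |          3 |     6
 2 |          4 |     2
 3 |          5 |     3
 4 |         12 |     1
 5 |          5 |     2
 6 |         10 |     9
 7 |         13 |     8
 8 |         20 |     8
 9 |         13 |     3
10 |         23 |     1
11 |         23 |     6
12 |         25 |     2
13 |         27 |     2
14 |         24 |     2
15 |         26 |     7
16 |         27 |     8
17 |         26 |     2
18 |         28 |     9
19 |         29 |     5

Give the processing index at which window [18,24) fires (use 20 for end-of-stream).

15

i=0 t=2 v=7: → [2,8),[0,6); WM=−∞
i=1 t=3 v=6: → [2,8),[0,6); WM=−∞
i=2 t=4 v=2: → [4,10),[2,8),[0,6); WM=−∞
i=3 t=5 v=3: → [4,10),[2,8),[0,6); WM=5
i=4 t=12 v=1: → [12,18),[10,16),[8,14); WM=5
i=5 t=5 v=2: → [4,10),[2,8),[0,6); WM=5
i=6 t=10 v=9: → [10,16),[8,14),[6,12); WM=5
i=7 t=13 v=8: → [12,18),[10,16),[8,14); WM=13; [0,6) fires=4 [2,8) fires=4 [4,10) fires=2 [6,12) fires=1
i=8 t=20 v=8: → [20,26),[18,24),[16,22); WM=13
i=9 t=13 v=3: → [12,18),[10,16),[8,14); WM=13
i=10 t=23 v=1: → [22,28),[20,26),[18,24); WM=13
i=11 t=23 v=6: → [22,28),[20,26),[18,24); WM=23; [8,14) fires=4 [10,16) fires=4 [12,18) fires=3 [16,22) fires=1
i=12 t=25 v=2: → [24,30),[22,28),[20,26); WM=23
i=13 t=27 v=2: → [26,32),[24,30),[22,28); WM=23
i=14 t=24 v=2: → [24,30),[22,28),[20,26); WM=23
i=15 t=26 v=7: → [26,32),[24,30),[22,28); WM=27; [18,24) fires=3 [20,26) fires=4
i=16 t=27 v=8: → [26,32),[24,30),[22,28); WM=27
i=17 t=26 v=2: → [26,32),[24,30),[22,28); WM=27
i=18 t=28 v=9: → [28,34),[26,32),[24,30); WM=27
i=19 t=29 v=5: → [28,34),[26,32),[24,30); WM=29; [22,28) fires=5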